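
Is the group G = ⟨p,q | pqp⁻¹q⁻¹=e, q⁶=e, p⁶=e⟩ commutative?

Each pair of generators commutes: p·q = pq = q·p. Since the generators pairwise commute, every element of G commutes with every other, so G is abelian.

Answer: Yes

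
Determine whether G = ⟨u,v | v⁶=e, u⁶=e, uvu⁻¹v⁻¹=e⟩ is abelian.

Each pair of generators commutes: u·v = uv = v·u. Since the generators pairwise commute, every element of G commutes with every other, so G is abelian.

Answer: Yes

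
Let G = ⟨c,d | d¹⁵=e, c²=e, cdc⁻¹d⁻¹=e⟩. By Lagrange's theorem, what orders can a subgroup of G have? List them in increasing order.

|G| = 30 = 2 · 3 · 5. By Lagrange's theorem the order of any subgroup divides 30; the divisors of 30 are 1, 2, 3, 5, 6, 10, 15, 30.

Answer: 1, 2, 3, 5, 6, 10, 15, 30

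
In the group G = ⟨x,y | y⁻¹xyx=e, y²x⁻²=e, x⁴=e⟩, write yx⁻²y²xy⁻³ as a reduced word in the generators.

Multiply left to right, reducing at each step:
  y · x⁻² = y⁻¹
  (y⁻¹) · y² = y
  y · x = xy⁻¹
  (xy⁻¹) · y⁻³ = x

Answer: x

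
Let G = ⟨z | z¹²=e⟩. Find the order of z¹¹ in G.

Compute successive powers until reaching e:
  (z¹¹)¹ = z¹¹, (z¹¹)² = z¹⁰, (z¹¹)³ = z⁹, (z¹¹)⁴ = z⁸, (z¹¹)⁵ = z⁷, (z¹¹)⁶ = z⁶, (z¹¹)⁷ = z⁵, (z¹¹)⁸ = z⁴, (z¹¹)⁹ = z³, (z¹¹)¹⁰ = z², (z¹¹)¹¹ = z, (z¹¹)¹² = e.
The smallest positive k with (z¹¹)ᵏ = e is 12.

Answer: 12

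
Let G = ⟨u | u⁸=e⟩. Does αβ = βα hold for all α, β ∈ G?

G has a single generator, so G is cyclic and hence abelian.

Answer: Yes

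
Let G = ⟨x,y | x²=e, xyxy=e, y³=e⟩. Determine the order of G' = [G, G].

G' = [G, G] is generated by all commutators. The generator-pair commutators are: [x, y] = y.
The subgroup they normally generate is {e, y, y²}, of order 3.
Check: |G/G'| = 6/3 = 2 is the order of the abelianisation.

Answer: 3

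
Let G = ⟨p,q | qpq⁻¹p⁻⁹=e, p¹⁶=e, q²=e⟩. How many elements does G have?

Enumerate words in the generators, reducing via the relations: the distinct elements are
  {e, p, q, pq, p², p³, p⁴, p⁵, p⁶, p⁷, p⁸, p⁹, p²q, p³q, p¹², p¹³, p¹¹, p¹⁰, p¹⁴, p¹⁵, p⁴q, p⁵q, p⁶q, p⁷q, p⁸q, p⁹q, p¹²q, p¹³q, p¹¹q, p¹⁰q, p¹⁴q, p¹⁵q}.
No further products give new elements, so |G| = 32.

Answer: 32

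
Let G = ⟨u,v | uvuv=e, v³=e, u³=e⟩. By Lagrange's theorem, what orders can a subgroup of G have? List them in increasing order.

|G| = 12 = 2² · 3. By Lagrange's theorem the order of any subgroup divides 12; the divisors of 12 are 1, 2, 3, 4, 6, 12.

Answer: 1, 2, 3, 4, 6, 12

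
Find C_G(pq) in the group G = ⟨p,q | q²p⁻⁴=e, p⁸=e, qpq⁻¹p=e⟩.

⟨pq⟩ ⊆ C_G(pq) since powers of pq commute with pq; so |C_G(pq)| ≥ |⟨pq⟩| = 4.
By orbit–stabilizer, |C_G(pq)| = |G| / |conj. class of pq| = 16 / 4 = 4.
The 4 elements commuting with pq are {e, p⁴, pq, pq⁻¹}.

Answer: {e, p⁴, pq, pq⁻¹}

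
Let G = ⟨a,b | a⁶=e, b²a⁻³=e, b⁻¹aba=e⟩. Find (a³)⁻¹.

The order of (a³) is 2 (smallest k with (a³)ᵏ = e), so (a³)⁻¹ = (a³)¹ = a³.
Check: (a³) · (a³) → (a³) · a³ = e, giving e as required.

Answer: a³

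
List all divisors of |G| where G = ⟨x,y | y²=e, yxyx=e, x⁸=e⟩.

|G| = 16 = 2⁴. By Lagrange's theorem the order of any subgroup divides 16; the divisors of 16 are 1, 2, 4, 8, 16.

Answer: 1, 2, 4, 8, 16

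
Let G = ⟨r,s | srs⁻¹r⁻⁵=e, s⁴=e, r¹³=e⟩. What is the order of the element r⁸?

Compute successive powers until reaching e:
  (r⁸)¹ = r⁸, (r⁸)² = r³, (r⁸)³ = r¹¹, (r⁸)⁴ = r⁶, (r⁸)⁵ = r, (r⁸)⁶ = r⁹, (r⁸)⁷ = r⁴, (r⁸)⁸ = r¹², (r⁸)⁹ = r⁷, (r⁸)¹⁰ = r², (r⁸)¹¹ = r¹⁰, (r⁸)¹² = r⁵, (r⁸)¹³ = e.
The smallest positive k with (r⁸)ᵏ = e is 13.

Answer: 13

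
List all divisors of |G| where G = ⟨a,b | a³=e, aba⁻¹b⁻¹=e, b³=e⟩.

|G| = 9 = 3². By Lagrange's theorem the order of any subgroup divides 9; the divisors of 9 are 1, 3, 9.

Answer: 1, 3, 9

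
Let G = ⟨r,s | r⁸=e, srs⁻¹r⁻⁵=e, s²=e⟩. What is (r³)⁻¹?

The order of (r³) is 8 (smallest k with (r³)ᵏ = e), so (r³)⁻¹ = (r³)⁷ = r⁵.
Check: (r³) · (r⁵) → (r³) · r⁵ = e, giving e as required.

Answer: r⁵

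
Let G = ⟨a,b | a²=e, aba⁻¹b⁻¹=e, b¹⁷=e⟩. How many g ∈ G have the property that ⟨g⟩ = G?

G is cyclic of order 34. An element generates G iff its order is 34, and a cyclic group of order 34 has exactly φ(34) = 16 such elements.

Answer: 16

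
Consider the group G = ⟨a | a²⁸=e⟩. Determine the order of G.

G is generated by a single element, so G is cyclic. The relator gives a²⁸ = e and no smaller power is forced to be e, so the 28 powers {a, e, a², a³, a⁴, a⁵, a⁶, a⁷, a⁸, a⁹, a²², a²³, a²¹, a²⁰, a²⁴, a²⁵, a²⁶, a²⁷, a¹², a¹³, a¹¹, a¹⁰, a¹⁴, a¹⁵, a¹⁶, a¹⁷, a¹⁸, a¹⁹} are distinct. Hence |G| = 28.

Answer: 28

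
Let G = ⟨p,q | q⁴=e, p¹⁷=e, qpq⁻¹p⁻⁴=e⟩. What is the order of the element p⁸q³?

Compute successive powers until reaching e:
  (p⁸q³)¹ = p⁸q³, (p⁸q³)² = p¹⁰q², (p⁸q³)³ = p²q, (p⁸q³)⁴ = e.
The smallest positive k with (p⁸q³)ᵏ = e is 4.

Answer: 4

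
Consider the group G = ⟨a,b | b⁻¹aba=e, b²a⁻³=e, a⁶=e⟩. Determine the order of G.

Enumerate words in the generators, reducing via the relations: the distinct elements are
  {a, b, e, ab, a², a³, a⁴, a⁵, a²b, b⁻¹, ab⁻¹, a²b⁻¹}.
No further products give new elements, so |G| = 12.

Answer: 12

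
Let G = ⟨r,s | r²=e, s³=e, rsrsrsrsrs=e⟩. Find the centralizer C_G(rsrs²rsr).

⟨rsrs²rsr⟩ ⊆ C_G(rsrs²rsr) since powers of rsrs²rsr commute with rsrs²rsr; so |C_G(rsrs²rsr)| ≥ |⟨rsrs²rsr⟩| = 5.
By orbit–stabilizer, |C_G(rsrs²rsr)| = |G| / |conj. class of rsrs²rsr| = 60 / 12 = 5.
The 5 elements commuting with rsrs²rsr are {e, rsrsr, rs²rs²r, rsrs²rsr, rs²rsrs²r}.

Answer: {e, rsrsr, rs²rs²r, rsrs²rsr, rs²rsrs²r}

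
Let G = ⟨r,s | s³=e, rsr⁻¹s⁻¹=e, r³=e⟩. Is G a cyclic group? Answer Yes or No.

|G| = 9, but the maximum element order in G is 3 < 9. No single element generates all of G, so G is not cyclic.

Answer: No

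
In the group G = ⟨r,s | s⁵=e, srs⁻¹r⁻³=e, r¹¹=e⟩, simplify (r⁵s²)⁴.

Compute successive powers of (r⁵s²), reducing at each step:
  (r⁵s²)²: (r⁵s²) · r⁵ = r⁶s²;   (r⁶s²) · s² = r⁶s⁴
  (r⁵s²)³: (r⁶s⁴) · r⁵ = r⁴s⁴;   (r⁴s⁴) · s² = r⁴s
  (r⁵s²)⁴: (r⁴s) · r⁵ = r⁸s;   (r⁸s) · s² = r⁸s³

Answer: r⁸s³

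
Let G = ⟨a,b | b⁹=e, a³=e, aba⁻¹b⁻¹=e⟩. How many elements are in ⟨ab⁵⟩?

|⟨ab⁵⟩| equals the order of ab⁵. Compute successive powers until reaching e:
  (ab⁵)¹ = ab⁵, (ab⁵)² = a²b, (ab⁵)³ = b⁶, (ab⁵)⁴ = ab², (ab⁵)⁵ = a²b⁷, (ab⁵)⁶ = b³, (ab⁵)⁷ = ab⁸, (ab⁵)⁸ = a²b⁴, (ab⁵)⁹ = e.
The smallest positive k with (ab⁵)ᵏ = e is 9, so |⟨ab⁵⟩| = 9.

Answer: 9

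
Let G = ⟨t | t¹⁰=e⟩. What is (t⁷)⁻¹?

The order of (t⁷) is 10 (smallest k with (t⁷)ᵏ = e), so (t⁷)⁻¹ = (t⁷)⁹ = t³.
Check: (t⁷) · (t³) → (t⁷) · t³ = e, giving e as required.

Answer: t³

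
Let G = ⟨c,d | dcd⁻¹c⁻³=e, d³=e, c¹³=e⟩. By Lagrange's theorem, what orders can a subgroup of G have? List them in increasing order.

|G| = 39 = 3 · 13. By Lagrange's theorem the order of any subgroup divides 39; the divisors of 39 are 1, 3, 13, 39.

Answer: 1, 3, 13, 39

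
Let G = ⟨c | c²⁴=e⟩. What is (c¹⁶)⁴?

Compute successive powers of (c¹⁶), reducing at each step:
  (c¹⁶)²: (c¹⁶) · c¹⁶ = c⁸
  (c¹⁶)³: (c⁸) · c¹⁶ = e
  (c¹⁶)⁴: e · c¹⁶ = c¹⁶

Answer: c¹⁶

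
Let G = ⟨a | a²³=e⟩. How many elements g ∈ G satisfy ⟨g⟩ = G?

G is cyclic of order 23. An element generates G iff its order is 23, and a cyclic group of order 23 has exactly φ(23) = 22 such elements.

Answer: 22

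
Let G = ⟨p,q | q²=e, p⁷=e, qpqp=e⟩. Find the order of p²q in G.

Compute successive powers until reaching e:
  (p²q)¹ = p²q, (p²q)² = e.
The smallest positive k with (p²q)ᵏ = e is 2.

Answer: 2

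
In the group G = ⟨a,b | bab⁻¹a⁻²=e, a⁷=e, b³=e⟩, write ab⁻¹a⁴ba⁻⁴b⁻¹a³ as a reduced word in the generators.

Multiply left to right, reducing at each step:
  a · b⁻¹ = ab²
  (ab²) · a⁴ = a³b²
  (a³b²) · b = a³
  (a³) · a⁻⁴ = a⁶
  (a⁶) · b⁻¹ = a⁶b²
  (a⁶b²) · a³ = a⁴b²

Answer: a⁴b²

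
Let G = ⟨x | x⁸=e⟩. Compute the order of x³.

Compute successive powers until reaching e:
  (x³)¹ = x³, (x³)² = x⁶, (x³)³ = x, (x³)⁴ = x⁴, (x³)⁵ = x⁷, (x³)⁶ = x², (x³)⁷ = x⁵, (x³)⁸ = e.
The smallest positive k with (x³)ᵏ = e is 8.

Answer: 8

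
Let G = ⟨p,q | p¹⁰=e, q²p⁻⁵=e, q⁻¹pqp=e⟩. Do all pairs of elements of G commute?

p·q = pq but q·p = p⁴q⁻¹, so p·q ≠ q·p and G is not abelian.

Answer: No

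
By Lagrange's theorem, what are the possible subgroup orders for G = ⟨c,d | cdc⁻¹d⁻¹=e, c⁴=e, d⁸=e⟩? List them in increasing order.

|G| = 32 = 2⁵. By Lagrange's theorem the order of any subgroup divides 32; the divisors of 32 are 1, 2, 4, 8, 16, 32.

Answer: 1, 2, 4, 8, 16, 32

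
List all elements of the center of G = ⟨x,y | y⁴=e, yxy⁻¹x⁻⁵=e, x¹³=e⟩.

An element z ∈ Z(G) iff z commutes with every generator.
For example e is central: e·x = x = x·e; e·y = y = y·e.
Whereas x ∉ Z(G) since x·y = xy ≠ x⁵y = y·x.
Checking each of the 52 elements this way gives Z(G) = {e}, of order 1.

Answer: {e}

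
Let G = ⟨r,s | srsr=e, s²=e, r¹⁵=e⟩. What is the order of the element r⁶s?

Compute successive powers until reaching e:
  (r⁶s)¹ = r⁶s, (r⁶s)² = e.
The smallest positive k with (r⁶s)ᵏ = e is 2.

Answer: 2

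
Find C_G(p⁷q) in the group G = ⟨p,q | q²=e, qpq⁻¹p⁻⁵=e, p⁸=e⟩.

⟨p⁷q⟩ ⊆ C_G(p⁷q) since powers of p⁷q commute with p⁷q; so |C_G(p⁷q)| ≥ |⟨p⁷q⟩| = 8.
By orbit–stabilizer, |C_G(p⁷q)| = |G| / |conj. class of p⁷q| = 16 / 2 = 8.
The 8 elements commuting with p⁷q are {e, p², p⁴, p⁶, p⁵q, pq, p⁷q, p³q}.

Answer: {e, p², p⁴, p⁶, p⁵q, pq, p⁷q, p³q}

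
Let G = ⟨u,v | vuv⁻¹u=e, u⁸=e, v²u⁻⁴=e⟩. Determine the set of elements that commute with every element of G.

An element z ∈ Z(G) iff z commutes with every generator.
For example u⁴ is central: (u⁴)·u = u⁵ = u·(u⁴); (u⁴)·v = v⁻¹ = v·(u⁴).
Whereas u ∉ Z(G) since u·v = uv ≠ u³v⁻¹ = v·u.
Checking each of the 16 elements this way gives Z(G) = {e, u⁴}, of order 2.

Answer: {e, u⁴}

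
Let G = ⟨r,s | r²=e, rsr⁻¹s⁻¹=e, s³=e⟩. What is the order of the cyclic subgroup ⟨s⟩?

|⟨s⟩| equals the order of s. Compute successive powers until reaching e:
  s¹ = s, s² = s², s³ = e.
The smallest positive k with sᵏ = e is 3, so |⟨s⟩| = 3.

Answer: 3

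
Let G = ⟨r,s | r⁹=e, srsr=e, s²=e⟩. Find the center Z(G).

An element z ∈ Z(G) iff z commutes with every generator.
For example e is central: e·r = r = r·e; e·s = s = s·e.
Whereas r ∉ Z(G) since r·s = rs ≠ r⁸s = s·r.
Checking each of the 18 elements this way gives Z(G) = {e}, of order 1.

Answer: {e}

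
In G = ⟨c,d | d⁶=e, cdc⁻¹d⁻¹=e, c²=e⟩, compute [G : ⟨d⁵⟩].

First find ord(d⁵) by computing successive powers:
  (d⁵)¹ = d⁵, (d⁵)² = d⁴, (d⁵)³ = d³, (d⁵)⁴ = d², (d⁵)⁵ = d, (d⁵)⁶ = e.
So |⟨d⁵⟩| = ord(d⁵) = 6. With |G| = 12, by Lagrange [G : ⟨d⁵⟩] = 12/6 = 2.

Answer: 2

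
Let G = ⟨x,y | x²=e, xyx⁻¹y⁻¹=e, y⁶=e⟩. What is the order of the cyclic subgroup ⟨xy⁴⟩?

|⟨xy⁴⟩| equals the order of xy⁴. Compute successive powers until reaching e:
  (xy⁴)¹ = xy⁴, (xy⁴)² = y², (xy⁴)³ = x, (xy⁴)⁴ = y⁴, (xy⁴)⁵ = xy², (xy⁴)⁶ = e.
The smallest positive k with (xy⁴)ᵏ = e is 6, so |⟨xy⁴⟩| = 6.

Answer: 6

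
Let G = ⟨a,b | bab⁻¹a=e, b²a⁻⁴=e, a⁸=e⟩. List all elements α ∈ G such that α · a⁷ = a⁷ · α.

⟨a⁷⟩ ⊆ C_G(a⁷) since powers of a⁷ commute with a⁷; so |C_G(a⁷)| ≥ |⟨a⁷⟩| = 8.
By orbit–stabilizer, |C_G(a⁷)| = |G| / |conj. class of a⁷| = 16 / 2 = 8.
The 8 elements commuting with a⁷ are {e, a, a², a³, a⁴, a⁵, a⁶, a⁷}.

Answer: {e, a, a², a³, a⁴, a⁵, a⁶, a⁷}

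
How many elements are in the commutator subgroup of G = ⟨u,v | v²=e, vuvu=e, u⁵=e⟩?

G' = [G, G] is generated by all commutators. The generator-pair commutators are: [u, v] = u².
The subgroup they normally generate is {e, u, u², u³, u⁴}, of order 5.
Check: |G/G'| = 10/5 = 2 is the order of the abelianisation.

Answer: 5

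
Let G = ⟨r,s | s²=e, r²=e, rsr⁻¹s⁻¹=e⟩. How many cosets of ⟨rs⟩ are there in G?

First find ord(rs) by computing successive powers:
  (rs)¹ = rs, (rs)² = e.
So |⟨rs⟩| = ord(rs) = 2. With |G| = 4, by Lagrange [G : ⟨rs⟩] = 4/2 = 2.

Answer: 2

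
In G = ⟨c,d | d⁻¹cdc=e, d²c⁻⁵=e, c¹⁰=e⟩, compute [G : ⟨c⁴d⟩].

First find ord(c⁴d) by computing successive powers:
  (c⁴d)¹ = c⁴d, (c⁴d)² = c⁵, (c⁴d)³ = c⁴d⁻¹, (c⁴d)⁴ = e.
So |⟨c⁴d⟩| = ord(c⁴d) = 4. With |G| = 20, by Lagrange [G : ⟨c⁴d⟩] = 20/4 = 5.

Answer: 5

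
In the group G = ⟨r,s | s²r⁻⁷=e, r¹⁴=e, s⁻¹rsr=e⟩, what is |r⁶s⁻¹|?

Compute successive powers until reaching e:
  (r⁶s⁻¹)¹ = r⁶s⁻¹, (r⁶s⁻¹)² = r⁷, (r⁶s⁻¹)³ = r⁶s, (r⁶s⁻¹)⁴ = e.
The smallest positive k with (r⁶s⁻¹)ᵏ = e is 4.

Answer: 4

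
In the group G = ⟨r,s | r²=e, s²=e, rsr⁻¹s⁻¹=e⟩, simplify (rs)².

Compute successive powers of (rs), reducing at each step:
  (rs)²: (rs) · r = s;   s · s = e

Answer: e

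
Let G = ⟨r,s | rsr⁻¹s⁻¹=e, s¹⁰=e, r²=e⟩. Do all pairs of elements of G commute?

Each pair of generators commutes: r·s = rs = s·r. Since the generators pairwise commute, every element of G commutes with every other, so G is abelian.

Answer: Yes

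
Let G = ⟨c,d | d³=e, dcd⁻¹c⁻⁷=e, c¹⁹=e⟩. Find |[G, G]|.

G' = [G, G] is generated by all commutators. The generator-pair commutators are: [c, d] = c¹³.
The subgroup they normally generate is {e, c, c², c³, c⁴, c⁵, c⁶, c⁷, c⁸, c⁹, c¹⁰, c¹¹, c¹², c¹³, c¹⁴, c¹⁵, c¹⁶, c¹⁷, c¹⁸}, of order 19.
Check: |G/G'| = 57/19 = 3 is the order of the abelianisation.

Answer: 19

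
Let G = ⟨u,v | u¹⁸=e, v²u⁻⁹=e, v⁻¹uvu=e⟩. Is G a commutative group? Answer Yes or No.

u·v = uv but v·u = u⁸v⁻¹, so u·v ≠ v·u and G is not abelian.

Answer: No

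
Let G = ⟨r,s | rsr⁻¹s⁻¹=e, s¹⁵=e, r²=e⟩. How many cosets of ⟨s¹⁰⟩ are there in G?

First find ord(s¹⁰) by computing successive powers:
  (s¹⁰)¹ = s¹⁰, (s¹⁰)² = s⁵, (s¹⁰)³ = e.
So |⟨s¹⁰⟩| = ord(s¹⁰) = 3. With |G| = 30, by Lagrange [G : ⟨s¹⁰⟩] = 30/3 = 10.

Answer: 10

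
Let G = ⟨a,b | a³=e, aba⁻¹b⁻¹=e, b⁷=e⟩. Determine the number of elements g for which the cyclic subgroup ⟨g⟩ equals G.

G is cyclic of order 21. An element generates G iff its order is 21, and a cyclic group of order 21 has exactly φ(21) = 12 such elements.

Answer: 12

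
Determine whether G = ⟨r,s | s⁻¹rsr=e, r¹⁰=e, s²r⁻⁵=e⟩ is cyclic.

Every cyclic group is abelian. But r·s = rs while s·r = r⁴s⁻¹, so r·s ≠ s·r and G is not abelian. Hence G is not cyclic.

Answer: No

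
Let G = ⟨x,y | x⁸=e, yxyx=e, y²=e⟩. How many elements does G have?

Enumerate words in the generators, reducing via the relations: the distinct elements are
  {e, x, y, xy, x², x³, x⁴, x⁵, x⁶, x⁷, x²y, x³y, x⁴y, x⁵y, x⁶y, x⁷y}.
No further products give new elements, so |G| = 16.

Answer: 16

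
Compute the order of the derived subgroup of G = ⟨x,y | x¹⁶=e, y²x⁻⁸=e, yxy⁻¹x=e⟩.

G' = [G, G] is generated by all commutators. The generator-pair commutators are: [x, y] = x².
The subgroup they normally generate is {e, x², x⁴, x⁶, x⁸, x¹⁰, x¹², x¹⁴}, of order 8.
Check: |G/G'| = 32/8 = 4 is the order of the abelianisation.

Answer: 8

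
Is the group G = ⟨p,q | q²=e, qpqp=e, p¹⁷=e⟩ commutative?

p·q = pq but q·p = p¹⁶q, so p·q ≠ q·p and G is not abelian.

Answer: No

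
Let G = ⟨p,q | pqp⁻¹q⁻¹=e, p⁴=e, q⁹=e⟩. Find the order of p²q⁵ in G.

Compute successive powers until reaching e:
  (p²q⁵)¹ = p²q⁵, (p²q⁵)² = q, (p²q⁵)³ = p²q⁶, (p²q⁵)⁴ = q², (p²q⁵)⁵ = p²q⁷, (p²q⁵)⁶ = q³, (p²q⁵)⁷ = p²q⁸, (p²q⁵)⁸ = q⁴, (p²q⁵)⁹ = p², (p²q⁵)¹⁰ = q⁵, (p²q⁵)¹¹ = p²q, (p²q⁵)¹² = q⁶, (p²q⁵)¹³ = p²q², (p²q⁵)¹⁴ = q⁷, (p²q⁵)¹⁵ = p²q³, (p²q⁵)¹⁶ = q⁸, (p²q⁵)¹⁷ = p²q⁴, (p²q⁵)¹⁸ = e.
The smallest positive k with (p²q⁵)ᵏ = e is 18.

Answer: 18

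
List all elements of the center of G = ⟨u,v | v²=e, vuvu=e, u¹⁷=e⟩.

An element z ∈ Z(G) iff z commutes with every generator.
For example e is central: e·u = u = u·e; e·v = v = v·e.
Whereas u ∉ Z(G) since u·v = uv ≠ u¹⁶v = v·u.
Checking each of the 34 elements this way gives Z(G) = {e}, of order 1.

Answer: {e}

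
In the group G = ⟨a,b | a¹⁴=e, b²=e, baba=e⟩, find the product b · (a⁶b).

Compute b · (a⁶b) by multiplying left to right and reducing via the relations at each step:
  b · a⁶ = a⁸b
  (a⁸b) · b = a⁸

Answer: a⁸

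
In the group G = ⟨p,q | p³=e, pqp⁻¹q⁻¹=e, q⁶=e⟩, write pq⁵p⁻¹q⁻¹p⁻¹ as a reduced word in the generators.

Multiply left to right, reducing at each step:
  p · q⁵ = pq⁵
  (pq⁵) · p⁻¹ = q⁵
  (q⁵) · q⁻¹ = q⁴
  (q⁴) · p⁻¹ = p²q⁴

Answer: p²q⁴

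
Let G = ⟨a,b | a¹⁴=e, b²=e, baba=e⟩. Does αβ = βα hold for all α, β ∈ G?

a·b = ab but b·a = a¹³b, so a·b ≠ b·a and G is not abelian.

Answer: No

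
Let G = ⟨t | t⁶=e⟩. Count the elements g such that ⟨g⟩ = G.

G is cyclic of order 6. An element generates G iff its order is 6, and a cyclic group of order 6 has exactly φ(6) = 2 such elements.

Answer: 2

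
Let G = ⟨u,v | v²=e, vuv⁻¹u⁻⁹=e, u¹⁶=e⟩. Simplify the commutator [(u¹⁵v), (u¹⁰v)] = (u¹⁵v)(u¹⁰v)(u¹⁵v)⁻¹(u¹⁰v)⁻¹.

[(u¹⁵v), (u¹⁰v)] = (u¹⁵v)·(u¹⁰v)·(u¹⁵v)⁻¹·(u¹⁰v)⁻¹.
  (u¹⁵v) · (u¹⁰v) = u⁹
  (u⁹) · (u⁹v) = u²v
  (u²v) · (u⁶v) = u⁸

Answer: u⁸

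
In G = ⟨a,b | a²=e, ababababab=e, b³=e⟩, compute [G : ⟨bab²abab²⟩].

First find ord(bab²abab²) by computing successive powers:
  (bab²abab²)¹ = bab²abab², (bab²abab²)² = e.
So |⟨bab²abab²⟩| = ord(bab²abab²) = 2. With |G| = 60, by Lagrange [G : ⟨bab²abab²⟩] = 60/2 = 30.

Answer: 30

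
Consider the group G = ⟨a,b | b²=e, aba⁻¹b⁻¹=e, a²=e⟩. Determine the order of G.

Enumerate words in the generators, reducing via the relations: the distinct elements are
  {a, b, e, ab}.
No further products give new elements, so |G| = 4.

Answer: 4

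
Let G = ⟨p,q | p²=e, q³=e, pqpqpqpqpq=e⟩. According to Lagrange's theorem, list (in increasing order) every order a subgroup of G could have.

|G| = 60 = 2² · 3 · 5. By Lagrange's theorem the order of any subgroup divides 60; the divisors of 60 are 1, 2, 3, 4, 5, 6, 10, 12, 15, 20, 30, 60.

Answer: 1, 2, 3, 4, 5, 6, 10, 12, 15, 20, 30, 60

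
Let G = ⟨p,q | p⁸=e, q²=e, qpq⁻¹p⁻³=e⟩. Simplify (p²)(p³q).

Compute (p²) · (p³q) by multiplying left to right and reducing via the relations at each step:
  (p²) · p³ = p⁵
  (p⁵) · q = p⁵q

Answer: p⁵q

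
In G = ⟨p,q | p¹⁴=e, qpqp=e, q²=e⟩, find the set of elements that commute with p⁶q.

⟨p⁶q⟩ ⊆ C_G(p⁶q) since powers of p⁶q commute with p⁶q; so |C_G(p⁶q)| ≥ |⟨p⁶q⟩| = 2.
By orbit–stabilizer, |C_G(p⁶q)| = |G| / |conj. class of p⁶q| = 28 / 7 = 4.
The 4 elements commuting with p⁶q are {e, p⁷, p¹³q, p⁶q}.

Answer: {e, p⁷, p¹³q, p⁶q}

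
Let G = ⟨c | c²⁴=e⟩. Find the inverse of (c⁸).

The order of (c⁸) is 3 (smallest k with (c⁸)ᵏ = e), so (c⁸)⁻¹ = (c⁸)² = c¹⁶.
Check: (c⁸) · (c¹⁶) → (c⁸) · c¹⁶ = e, giving e as required.

Answer: c¹⁶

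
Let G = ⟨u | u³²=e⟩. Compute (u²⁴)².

Compute successive powers of (u²⁴), reducing at each step:
  (u²⁴)²: (u²⁴) · u²⁴ = u¹⁶

Answer: u¹⁶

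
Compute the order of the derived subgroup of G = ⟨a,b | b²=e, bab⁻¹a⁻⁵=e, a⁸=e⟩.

G' = [G, G] is generated by all commutators. The generator-pair commutators are: [a, b] = a⁴.
The subgroup they normally generate is {e, a⁴}, of order 2.
Check: |G/G'| = 16/2 = 8 is the order of the abelianisation.

Answer: 2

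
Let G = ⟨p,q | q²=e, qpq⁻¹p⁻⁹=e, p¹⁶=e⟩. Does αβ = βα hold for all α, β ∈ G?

p·q = pq but q·p = p⁹q, so p·q ≠ q·p and G is not abelian.

Answer: No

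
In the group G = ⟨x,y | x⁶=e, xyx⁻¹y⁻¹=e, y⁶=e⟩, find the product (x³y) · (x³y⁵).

Compute (x³y) · (x³y⁵) by multiplying left to right and reducing via the relations at each step:
  (x³y) · x³ = y
  y · y⁵ = e

Answer: e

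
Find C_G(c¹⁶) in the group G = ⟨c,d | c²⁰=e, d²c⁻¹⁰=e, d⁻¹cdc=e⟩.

⟨c¹⁶⟩ ⊆ C_G(c¹⁶) since powers of c¹⁶ commute with c¹⁶; so |C_G(c¹⁶)| ≥ |⟨c¹⁶⟩| = 5.
By orbit–stabilizer, |C_G(c¹⁶)| = |G| / |conj. class of c¹⁶| = 40 / 2 = 20.
The 20 elements commuting with c¹⁶ are {e, c, c², c³, c⁴, c⁵, c⁶, c⁷, c⁸, c⁹, c¹⁰, c¹¹, c¹², c¹³, c¹⁴, c¹⁵, c¹⁶, c¹⁷, c¹⁸, c¹⁹}.

Answer: {e, c, c², c³, c⁴, c⁵, c⁶, c⁷, c⁸, c⁹, c¹⁰, c¹¹, c¹², c¹³, c¹⁴, c¹⁵, c¹⁶, c¹⁷, c¹⁸, c¹⁹}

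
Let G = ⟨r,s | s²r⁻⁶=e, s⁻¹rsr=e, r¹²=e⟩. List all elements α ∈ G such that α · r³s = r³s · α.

⟨r³s⟩ ⊆ C_G(r³s) since powers of r³s commute with r³s; so |C_G(r³s)| ≥ |⟨r³s⟩| = 4.
By orbit–stabilizer, |C_G(r³s)| = |G| / |conj. class of r³s| = 24 / 6 = 4.
The 4 elements commuting with r³s are {e, r⁶, r³s, r³s⁻¹}.

Answer: {e, r⁶, r³s, r³s⁻¹}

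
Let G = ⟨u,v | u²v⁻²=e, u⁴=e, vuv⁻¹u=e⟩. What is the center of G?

An element z ∈ Z(G) iff z commutes with every generator.
For example u² is central: (u²)·u = u³ = u·(u²); (u²)·v = v⁻¹ = v·(u²).
Whereas u ∉ Z(G) since u·v = uv ≠ uv⁻¹ = v·u.
Checking each of the 8 elements this way gives Z(G) = {e, u²}, of order 2.

Answer: {e, u²}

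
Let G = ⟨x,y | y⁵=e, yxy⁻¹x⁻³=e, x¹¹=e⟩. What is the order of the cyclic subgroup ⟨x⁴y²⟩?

|⟨x⁴y²⟩| equals the order of x⁴y². Compute successive powers until reaching e:
  (x⁴y²)¹ = x⁴y², (x⁴y²)² = x⁷y⁴, (x⁴y²)³ = xy, (x⁴y²)⁴ = x²y³, (x⁴y²)⁵ = e.
The smallest positive k with (x⁴y²)ᵏ = e is 5, so |⟨x⁴y²⟩| = 5.

Answer: 5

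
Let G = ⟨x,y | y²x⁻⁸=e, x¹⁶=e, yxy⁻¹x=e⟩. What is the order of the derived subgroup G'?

G' = [G, G] is generated by all commutators. The generator-pair commutators are: [x, y] = x².
The subgroup they normally generate is {e, x², x⁴, x⁶, x⁸, x¹⁰, x¹², x¹⁴}, of order 8.
Check: |G/G'| = 32/8 = 4 is the order of the abelianisation.

Answer: 8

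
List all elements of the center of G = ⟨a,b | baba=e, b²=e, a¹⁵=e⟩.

An element z ∈ Z(G) iff z commutes with every generator.
For example e is central: e·a = a = a·e; e·b = b = b·e.
Whereas a ∉ Z(G) since a·b = ab ≠ a¹⁴b = b·a.
Checking each of the 30 elements this way gives Z(G) = {e}, of order 1.

Answer: {e}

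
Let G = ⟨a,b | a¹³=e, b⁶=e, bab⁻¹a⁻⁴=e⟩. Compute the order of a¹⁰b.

Compute successive powers until reaching e:
  (a¹⁰b)¹ = a¹⁰b, (a¹⁰b)² = a¹¹b², (a¹⁰b)³ = a²b³, (a¹⁰b)⁴ = a⁵b⁴, (a¹⁰b)⁵ = a⁴b⁵, (a¹⁰b)⁶ = e.
The smallest positive k with (a¹⁰b)ᵏ = e is 6.

Answer: 6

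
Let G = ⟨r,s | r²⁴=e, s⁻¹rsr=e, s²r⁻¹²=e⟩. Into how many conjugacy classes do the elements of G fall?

The conjugacy classes (representative and size) are:
  [e] (size 1), [r] (size 2), [r²] (size 2), [r³] (size 2), [r⁴] (size 2), [r⁵] (size 2), [r¹⁸] (size 2), [r⁷] (size 2), [r¹⁶] (size 2), [r¹⁵] (size 2), [r¹⁴] (size 2), [r¹³] (size 2), [r¹²] (size 1), [r⁶s] (size 12), [r⁵s⁻¹] (size 12).
Class equation: 1 + 2 + 2 + 2 + 2 + 2 + 2 + 2 + 2 + 2 + 2 + 2 + 1 + 12 + 12 = 48 = |G|. So G has 15 conjugacy classes.

Answer: 15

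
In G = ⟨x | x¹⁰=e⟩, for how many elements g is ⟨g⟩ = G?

G is cyclic of order 10. An element generates G iff its order is 10, and a cyclic group of order 10 has exactly φ(10) = 4 such elements.

Answer: 4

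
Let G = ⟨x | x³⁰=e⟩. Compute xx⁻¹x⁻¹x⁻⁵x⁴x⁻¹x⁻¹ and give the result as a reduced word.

Multiply left to right, reducing at each step:
  x · x⁻¹ = e
  e · x⁻¹ = x²⁹
  (x²⁹) · x⁻⁵ = x²⁴
  (x²⁴) · x⁴ = x²⁸
  (x²⁸) · x⁻¹ = x²⁷
  (x²⁷) · x⁻¹ = x²⁶

Answer: x²⁶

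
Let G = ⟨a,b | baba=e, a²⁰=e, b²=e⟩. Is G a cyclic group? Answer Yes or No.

Every cyclic group is abelian. But a·b = ab while b·a = a¹⁹b, so a·b ≠ b·a and G is not abelian. Hence G is not cyclic.

Answer: No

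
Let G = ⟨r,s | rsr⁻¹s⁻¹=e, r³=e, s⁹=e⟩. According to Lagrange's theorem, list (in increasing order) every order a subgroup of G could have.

|G| = 27 = 3³. By Lagrange's theorem the order of any subgroup divides 27; the divisors of 27 are 1, 3, 9, 27.

Answer: 1, 3, 9, 27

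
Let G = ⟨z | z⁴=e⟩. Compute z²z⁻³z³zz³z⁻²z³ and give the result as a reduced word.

Multiply left to right, reducing at each step:
  (z²) · z⁻³ = z³
  (z³) · z³ = z²
  (z²) · z = z³
  (z³) · z³ = z²
  (z²) · z⁻² = e
  e · z³ = z³

Answer: z³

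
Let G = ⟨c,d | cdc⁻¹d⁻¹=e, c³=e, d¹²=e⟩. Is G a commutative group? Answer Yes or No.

Each pair of generators commutes: c·d = cd = d·c. Since the generators pairwise commute, every element of G commutes with every other, so G is abelian.

Answer: Yes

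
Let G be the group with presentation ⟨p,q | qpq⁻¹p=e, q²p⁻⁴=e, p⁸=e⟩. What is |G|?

Enumerate words in the generators, reducing via the relations: the distinct elements are
  {e, p, q, pq, p², p³, p⁴, p⁵, p⁶, p⁷, p²q, p³q, q⁻¹, pq⁻¹, p²q⁻¹, p³q⁻¹}.
No further products give new elements, so |G| = 16.

Answer: 16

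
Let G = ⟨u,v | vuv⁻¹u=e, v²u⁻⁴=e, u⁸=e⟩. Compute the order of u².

Compute successive powers until reaching e:
  (u²)¹ = u², (u²)² = u⁴, (u²)³ = u⁶, (u²)⁴ = e.
The smallest positive k with (u²)ᵏ = e is 4.

Answer: 4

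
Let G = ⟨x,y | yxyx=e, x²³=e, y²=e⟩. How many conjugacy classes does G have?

The conjugacy classes (representative and size) are:
  [e] (size 1), [x] (size 2), [x²¹] (size 2), [x²⁰] (size 2), [x⁴] (size 2), [x¹⁸] (size 2), [x⁶] (size 2), [x¹⁶] (size 2), [x⁸] (size 2), [x⁹] (size 2), [x¹⁰] (size 2), [x¹²] (size 2), [x¹⁸y] (size 23).
Class equation: 1 + 2 + 2 + 2 + 2 + 2 + 2 + 2 + 2 + 2 + 2 + 2 + 23 = 46 = |G|. So G has 13 conjugacy classes.

Answer: 13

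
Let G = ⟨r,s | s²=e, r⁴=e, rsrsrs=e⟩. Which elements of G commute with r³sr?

⟨r³sr⟩ ⊆ C_G(r³sr) since powers of r³sr commute with r³sr; so |C_G(r³sr)| ≥ |⟨r³sr⟩| = 2.
By orbit–stabilizer, |C_G(r³sr)| = |G| / |conj. class of r³sr| = 24 / 6 = 4.
The 4 elements commuting with r³sr are {e, rsr³, r³sr, sr²s}.

Answer: {e, rsr³, r³sr, sr²s}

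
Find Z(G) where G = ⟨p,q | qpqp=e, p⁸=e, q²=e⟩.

An element z ∈ Z(G) iff z commutes with every generator.
For example p⁴ is central: (p⁴)·p = p⁵ = p·(p⁴); (p⁴)·q = p⁴q = q·(p⁴).
Whereas p ∉ Z(G) since p·q = pq ≠ p⁷q = q·p.
Checking each of the 16 elements this way gives Z(G) = {e, p⁴}, of order 2.

Answer: {e, p⁴}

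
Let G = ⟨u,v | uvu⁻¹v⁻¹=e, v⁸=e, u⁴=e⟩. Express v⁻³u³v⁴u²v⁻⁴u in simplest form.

Multiply left to right, reducing at each step:
  (v⁵) · u³ = u³v⁵
  (u³v⁵) · v⁴ = u³v
  (u³v) · u² = uv
  (uv) · v⁻⁴ = uv⁵
  (uv⁵) · u = u²v⁵

Answer: u²v⁵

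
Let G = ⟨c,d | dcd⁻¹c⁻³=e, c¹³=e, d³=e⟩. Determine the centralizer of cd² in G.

⟨cd²⟩ ⊆ C_G(cd²) since powers of cd² commute with cd²; so |C_G(cd²)| ≥ |⟨cd²⟩| = 3.
By orbit–stabilizer, |C_G(cd²)| = |G| / |conj. class of cd²| = 39 / 13 = 3.
The 3 elements commuting with cd² are {e, cd², c¹⁰d}.

Answer: {e, cd², c¹⁰d}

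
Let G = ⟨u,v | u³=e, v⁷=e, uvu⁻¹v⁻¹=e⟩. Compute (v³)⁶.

Compute successive powers of (v³), reducing at each step:
  (v³)²: (v³) · v³ = v⁶
  (v³)³: (v⁶) · v³ = v²
  (v³)⁴: (v²) · v³ = v⁵
  (v³)⁵: (v⁵) · v³ = v
  (v³)⁶: v · v³ = v⁴

Answer: v⁴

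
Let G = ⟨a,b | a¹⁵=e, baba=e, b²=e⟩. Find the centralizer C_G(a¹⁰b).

⟨a¹⁰b⟩ ⊆ C_G(a¹⁰b) since powers of a¹⁰b commute with a¹⁰b; so |C_G(a¹⁰b)| ≥ |⟨a¹⁰b⟩| = 2.
By orbit–stabilizer, |C_G(a¹⁰b)| = |G| / |conj. class of a¹⁰b| = 30 / 15 = 2.
The 2 elements commuting with a¹⁰b are {e, a¹⁰b}.

Answer: {e, a¹⁰b}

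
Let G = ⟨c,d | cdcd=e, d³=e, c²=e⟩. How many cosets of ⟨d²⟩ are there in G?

First find ord(d²) by computing successive powers:
  (d²)¹ = d², (d²)² = d, (d²)³ = e.
So |⟨d²⟩| = ord(d²) = 3. With |G| = 6, by Lagrange [G : ⟨d²⟩] = 6/3 = 2.

Answer: 2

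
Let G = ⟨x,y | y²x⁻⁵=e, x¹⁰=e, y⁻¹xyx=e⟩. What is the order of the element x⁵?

Compute successive powers until reaching e:
  (x⁵)¹ = x⁵, (x⁵)² = e.
The smallest positive k with (x⁵)ᵏ = e is 2.

Answer: 2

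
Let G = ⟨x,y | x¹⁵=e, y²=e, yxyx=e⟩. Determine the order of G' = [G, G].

G' = [G, G] is generated by all commutators. The generator-pair commutators are: [x, y] = x².
The subgroup they normally generate is {e, x, x², x³, x⁴, x⁵, x⁶, x⁷, x⁸, x⁹, x¹⁰, x¹¹, x¹², x¹³, x¹⁴}, of order 15.
Check: |G/G'| = 30/15 = 2 is the order of the abelianisation.

Answer: 15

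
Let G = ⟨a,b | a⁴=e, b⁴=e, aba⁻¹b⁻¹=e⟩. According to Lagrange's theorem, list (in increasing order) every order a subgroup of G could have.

|G| = 16 = 2⁴. By Lagrange's theorem the order of any subgroup divides 16; the divisors of 16 are 1, 2, 4, 8, 16.

Answer: 1, 2, 4, 8, 16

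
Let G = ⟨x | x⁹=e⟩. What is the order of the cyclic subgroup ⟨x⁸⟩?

|⟨x⁸⟩| equals the order of x⁸. Compute successive powers until reaching e:
  (x⁸)¹ = x⁸, (x⁸)² = x⁷, (x⁸)³ = x⁶, (x⁸)⁴ = x⁵, (x⁸)⁵ = x⁴, (x⁸)⁶ = x³, (x⁸)⁷ = x², (x⁸)⁸ = x, (x⁸)⁹ = e.
The smallest positive k with (x⁸)ᵏ = e is 9, so |⟨x⁸⟩| = 9.

Answer: 9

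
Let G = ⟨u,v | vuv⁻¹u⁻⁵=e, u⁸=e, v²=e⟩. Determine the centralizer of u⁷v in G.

⟨u⁷v⟩ ⊆ C_G(u⁷v) since powers of u⁷v commute with u⁷v; so |C_G(u⁷v)| ≥ |⟨u⁷v⟩| = 8.
By orbit–stabilizer, |C_G(u⁷v)| = |G| / |conj. class of u⁷v| = 16 / 2 = 8.
The 8 elements commuting with u⁷v are {e, u², u⁴, u⁶, u⁵v, uv, u⁷v, u³v}.

Answer: {e, u², u⁴, u⁶, u⁵v, uv, u⁷v, u³v}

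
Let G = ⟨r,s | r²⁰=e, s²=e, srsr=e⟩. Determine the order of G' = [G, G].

G' = [G, G] is generated by all commutators. The generator-pair commutators are: [r, s] = r².
The subgroup they normally generate is {e, r², r⁴, r⁶, r⁸, r¹⁰, r¹², r¹⁴, r¹⁶, r¹⁸}, of order 10.
Check: |G/G'| = 40/10 = 4 is the order of the abelianisation.

Answer: 10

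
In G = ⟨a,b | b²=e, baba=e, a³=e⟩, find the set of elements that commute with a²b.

⟨a²b⟩ ⊆ C_G(a²b) since powers of a²b commute with a²b; so |C_G(a²b)| ≥ |⟨a²b⟩| = 2.
By orbit–stabilizer, |C_G(a²b)| = |G| / |conj. class of a²b| = 6 / 3 = 2.
The 2 elements commuting with a²b are {e, a²b}.

Answer: {e, a²b}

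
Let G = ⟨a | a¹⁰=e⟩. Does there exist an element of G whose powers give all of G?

|G| = 10. The element a has order 10 (its powers give 10 distinct elements), so ⟨a⟩ = G and G is cyclic.

Answer: Yes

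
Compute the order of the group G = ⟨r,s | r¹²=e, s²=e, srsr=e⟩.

Enumerate words in the generators, reducing via the relations: the distinct elements are
  {e, r, s, rs, r², r³, r⁴, r⁵, r⁶, r⁷, r⁸, r⁹, r²s, r³s, r¹¹, r¹⁰, r⁴s, r⁵s, r⁶s, r⁷s, r⁸s, r⁹s, r¹¹s, r¹⁰s}.
No further products give new elements, so |G| = 24.

Answer: 24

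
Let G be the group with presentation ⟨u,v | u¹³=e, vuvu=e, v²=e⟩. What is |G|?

Enumerate words in the generators, reducing via the relations: the distinct elements are
  {e, u, v, uv, u², u³, u⁴, u⁵, u⁶, u⁷, u⁸, u⁹, u²v, u³v, u¹², u¹¹, u¹⁰, u⁴v, u⁵v, u⁶v, u⁷v, u⁸v, u⁹v, u¹²v, u¹¹v, u¹⁰v}.
No further products give new elements, so |G| = 26.

Answer: 26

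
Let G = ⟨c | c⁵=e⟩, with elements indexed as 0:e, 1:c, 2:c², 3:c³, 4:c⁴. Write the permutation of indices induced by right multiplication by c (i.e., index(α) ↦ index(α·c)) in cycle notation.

(0 1 2 3 4)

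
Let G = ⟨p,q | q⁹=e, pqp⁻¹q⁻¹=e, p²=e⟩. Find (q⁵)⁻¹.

The order of (q⁵) is 9 (smallest k with (q⁵)ᵏ = e), so (q⁵)⁻¹ = (q⁵)⁸ = q⁴.
Check: (q⁵) · (q⁴) → (q⁵) · q⁴ = e, giving e as required.

Answer: q⁴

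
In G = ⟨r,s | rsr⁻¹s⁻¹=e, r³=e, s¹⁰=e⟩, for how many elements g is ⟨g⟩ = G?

G is cyclic of order 30. An element generates G iff its order is 30, and a cyclic group of order 30 has exactly φ(30) = 8 such elements.

Answer: 8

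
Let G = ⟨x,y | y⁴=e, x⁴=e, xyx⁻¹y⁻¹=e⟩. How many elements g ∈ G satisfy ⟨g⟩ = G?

⟨g⟩ = G would require ord(g) = |G| = 16, but the maximum element order in G is 4 < 16. So G is not cyclic and no single element generates it: the count is 0.

Answer: 0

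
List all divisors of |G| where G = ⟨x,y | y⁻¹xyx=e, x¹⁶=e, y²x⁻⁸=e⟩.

|G| = 32 = 2⁵. By Lagrange's theorem the order of any subgroup divides 32; the divisors of 32 are 1, 2, 4, 8, 16, 32.

Answer: 1, 2, 4, 8, 16, 32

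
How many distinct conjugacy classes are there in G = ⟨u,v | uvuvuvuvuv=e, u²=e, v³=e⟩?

The conjugacy classes (representative and size) are:
  [e] (size 1), [uvuv²uvuv²u] (size 15), [vuvuv²u] (size 20), [uv²uv²u] (size 12), [v²uvuv²] (size 12).
Class equation: 1 + 15 + 20 + 12 + 12 = 60 = |G|. So G has 5 conjugacy classes.

Answer: 5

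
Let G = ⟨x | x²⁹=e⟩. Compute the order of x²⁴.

Compute successive powers until reaching e:
  (x²⁴)¹ = x²⁴, (x²⁴)² = x¹⁹, (x²⁴)³ = x¹⁴, (x²⁴)⁴ = x⁹, (x²⁴)⁵ = x⁴, (x²⁴)⁶ = x²⁸, (x²⁴)⁷ = x²³, (x²⁴)⁸ = x¹⁸, (x²⁴)⁹ = x¹³, (x²⁴)¹⁰ = x⁸, (x²⁴)¹¹ = x³, (x²⁴)¹² = x²⁷, (x²⁴)¹³ = x²², (x²⁴)¹⁴ = x¹⁷, (x²⁴)¹⁵ = x¹², (x²⁴)¹⁶ = x⁷, (x²⁴)¹⁷ = x², (x²⁴)¹⁸ = x²⁶, (x²⁴)¹⁹ = x²¹, (x²⁴)²⁰ = x¹⁶, (x²⁴)²¹ = x¹¹, (x²⁴)²² = x⁶, (x²⁴)²³ = x, (x²⁴)²⁴ = x²⁵, (x²⁴)²⁵ = x²⁰, (x²⁴)²⁶ = x¹⁵, (x²⁴)²⁷ = x¹⁰, (x²⁴)²⁸ = x⁵, (x²⁴)²⁹ = e.
The smallest positive k with (x²⁴)ᵏ = e is 29.

Answer: 29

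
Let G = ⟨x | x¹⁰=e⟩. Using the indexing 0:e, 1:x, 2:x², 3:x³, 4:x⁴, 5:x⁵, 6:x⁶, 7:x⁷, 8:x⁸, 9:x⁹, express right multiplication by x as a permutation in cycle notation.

(0 1 2 3 4 5 6 7 8 9)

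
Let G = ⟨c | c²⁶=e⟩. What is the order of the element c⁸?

Compute successive powers until reaching e:
  (c⁸)¹ = c⁸, (c⁸)² = c¹⁶, (c⁸)³ = c²⁴, (c⁸)⁴ = c⁶, (c⁸)⁵ = c¹⁴, (c⁸)⁶ = c²², (c⁸)⁷ = c⁴, (c⁸)⁸ = c¹², (c⁸)⁹ = c²⁰, (c⁸)¹⁰ = c², (c⁸)¹¹ = c¹⁰, (c⁸)¹² = c¹⁸, (c⁸)¹³ = e.
The smallest positive k with (c⁸)ᵏ = e is 13.

Answer: 13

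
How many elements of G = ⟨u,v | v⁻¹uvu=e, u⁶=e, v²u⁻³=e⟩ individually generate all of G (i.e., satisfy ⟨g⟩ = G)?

⟨g⟩ = G would require ord(g) = |G| = 12, but the maximum element order in G is 6 < 12. So G is not cyclic and no single element generates it: the count is 0.

Answer: 0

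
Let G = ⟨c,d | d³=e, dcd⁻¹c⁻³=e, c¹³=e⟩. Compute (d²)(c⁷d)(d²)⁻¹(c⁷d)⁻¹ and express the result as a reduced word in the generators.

[(d²), (c⁷d)] = (d²)·(c⁷d)·(d²)⁻¹·(c⁷d)⁻¹.
  (d²) · (c⁷d) = c¹¹
  (c¹¹) · d = c¹¹d
  (c¹¹d) · (c²d²) = c⁴

Answer: c⁴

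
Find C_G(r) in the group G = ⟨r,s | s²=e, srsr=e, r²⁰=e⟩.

⟨r⟩ ⊆ C_G(r) since powers of r commute with r; so |C_G(r)| ≥ |⟨r⟩| = 20.
By orbit–stabilizer, |C_G(r)| = |G| / |conj. class of r| = 40 / 2 = 20.
The 20 elements commuting with r are {e, r, r², r³, r⁴, r⁵, r⁶, r⁷, r⁸, r⁹, r¹⁰, r¹¹, r¹², r¹³, r¹⁴, r¹⁵, r¹⁶, r¹⁷, r¹⁸, r¹⁹}.

Answer: {e, r, r², r³, r⁴, r⁵, r⁶, r⁷, r⁸, r⁹, r¹⁰, r¹¹, r¹², r¹³, r¹⁴, r¹⁵, r¹⁶, r¹⁷, r¹⁸, r¹⁹}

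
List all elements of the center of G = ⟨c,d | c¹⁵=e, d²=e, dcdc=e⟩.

An element z ∈ Z(G) iff z commutes with every generator.
For example e is central: e·c = c = c·e; e·d = d = d·e.
Whereas c ∉ Z(G) since c·d = cd ≠ c¹⁴d = d·c.
Checking each of the 30 elements this way gives Z(G) = {e}, of order 1.

Answer: {e}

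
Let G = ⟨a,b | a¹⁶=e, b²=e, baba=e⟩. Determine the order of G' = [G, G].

G' = [G, G] is generated by all commutators. The generator-pair commutators are: [a, b] = a².
The subgroup they normally generate is {e, a², a⁴, a⁶, a⁸, a¹⁰, a¹², a¹⁴}, of order 8.
Check: |G/G'| = 32/8 = 4 is the order of the abelianisation.

Answer: 8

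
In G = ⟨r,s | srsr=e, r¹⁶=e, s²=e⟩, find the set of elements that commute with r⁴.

⟨r⁴⟩ ⊆ C_G(r⁴) since powers of r⁴ commute with r⁴; so |C_G(r⁴)| ≥ |⟨r⁴⟩| = 4.
By orbit–stabilizer, |C_G(r⁴)| = |G| / |conj. class of r⁴| = 32 / 2 = 16.
The 16 elements commuting with r⁴ are {e, r, r², r³, r⁴, r⁵, r⁶, r⁷, r⁸, r⁹, r¹⁰, r¹¹, r¹², r¹³, r¹⁴, r¹⁵}.

Answer: {e, r, r², r³, r⁴, r⁵, r⁶, r⁷, r⁸, r⁹, r¹⁰, r¹¹, r¹², r¹³, r¹⁴, r¹⁵}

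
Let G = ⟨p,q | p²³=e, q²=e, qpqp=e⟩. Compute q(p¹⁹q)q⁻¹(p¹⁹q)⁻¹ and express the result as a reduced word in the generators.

[q, (p¹⁹q)] = q·(p¹⁹q)·q⁻¹·(p¹⁹q)⁻¹.
  q · (p¹⁹q) = p⁴
  (p⁴) · q = p⁴q
  (p⁴q) · (p¹⁹q) = p⁸

Answer: p⁸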